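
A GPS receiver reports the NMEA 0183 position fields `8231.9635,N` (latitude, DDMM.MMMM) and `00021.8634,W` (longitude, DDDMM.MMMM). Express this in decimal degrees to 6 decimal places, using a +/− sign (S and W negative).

82.532725, -0.364390

Lat: split at 2 digits → 82° and 31.9635′; 82 + 31.9635/60 = 82.5327250
N → positive
Longitude: degrees = first 3 digits = 0, minutes = 21.8634; 0 + 21.8634/60 = 0.3643900
W → negative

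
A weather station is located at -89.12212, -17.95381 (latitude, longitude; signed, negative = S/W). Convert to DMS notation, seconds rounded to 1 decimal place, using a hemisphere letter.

Latitude is negative → S; |value| = 89.122120
Latitude: whole degrees 89; 7.32720′ → 7′ and 19.632″
Longitude is negative → W; |value| = 17.953810
Lon: 0.953810 × 60 = 57.22860′ → 57′, remainder × 60 = 13.716″

89°07′19.6″ S, 17°57′13.7″ W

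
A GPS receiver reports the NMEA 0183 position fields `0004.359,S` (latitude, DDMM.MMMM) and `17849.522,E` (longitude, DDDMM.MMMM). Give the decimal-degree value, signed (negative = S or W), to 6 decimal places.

-0.072650, 178.825367

Lat: split at 2 digits → 00° and 4.359′; 0 + 4.359/60 = 0.0726500
S → negative
Lon: degrees = first 3 digits = 178, minutes = 49.522; 178 + 49.522/60 = 178.8253667
E → positive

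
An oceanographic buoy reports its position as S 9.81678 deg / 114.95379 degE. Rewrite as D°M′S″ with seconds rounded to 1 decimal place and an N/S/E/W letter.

9°49′0.4″ S, 114°57′13.6″ E

φ: whole degrees 9; 49.00680′ → 49′ and 0.408″
Lon: 0.953790 × 60 = 57.22740′ → 57′, remainder × 60 = 13.644″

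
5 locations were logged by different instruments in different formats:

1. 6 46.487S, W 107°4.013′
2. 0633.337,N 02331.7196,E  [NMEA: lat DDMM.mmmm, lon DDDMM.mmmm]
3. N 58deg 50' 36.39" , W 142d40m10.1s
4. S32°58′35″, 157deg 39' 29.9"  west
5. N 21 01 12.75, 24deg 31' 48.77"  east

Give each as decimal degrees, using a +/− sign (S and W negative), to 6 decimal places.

1. -6.774783, -107.066883
2. 6.555617, 23.528660
3. 58.843442, -142.669472
4. -32.976389, -157.658306
5. 21.020208, 24.530214

Point 1:
  Latitude: 6 + 46.487/60 = 6.7747833
  S ⇒ negate
  λ: 4.013′ = 0.066883°; total 107.0668833
  hemisphere W, so the sign is −
Point 2:
  φ: split at 2 digits → 06° and 33.337′; 6 + 33.337/60 = 6.5556167
  N → positive
  Longitude: split at 3 digits → 023° and 31.7196′; 23 + 31.7196/60 = 23.5286600
  E → positive
Point 3:
  Lat: 50′ + 36.39″ = 50.60650′; 58 + 50.60650/60 = 58.8434417
  N → positive
  λ: 142° + 40/60 + 10.1/3600 = 142 + 0.666667 + 0.002806 = 142.6694722
  W → negative
Point 4:
  φ: 58′ + 35″ = 58.58333′; 32 + 58.58333/60 = 32.9763889
  S ⇒ negate
  λ: 157 + 39/60 + 29.9/3600 = 157.6583056
  W → negative
Point 5:
  Latitude: 1′ + 12.75″ = 1.21250′; 21 + 1.21250/60 = 21.0202083
  N ⇒ keep positive
  Longitude: 24 + 31/60 + 48.77/3600 = 24.5302139
  E ⇒ keep positive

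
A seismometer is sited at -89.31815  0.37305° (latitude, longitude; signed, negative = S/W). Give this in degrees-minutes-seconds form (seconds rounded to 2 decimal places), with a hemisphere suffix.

89°19′5.34″ S, 0°22′22.98″ E

Latitude is negative → S; |value| = 89.318150
φ: 0.318150° → 19.08900′; 0.08900 × 60 = 5.3400″
λ: whole degrees 0; 22.38300′ → 22′ and 22.9800″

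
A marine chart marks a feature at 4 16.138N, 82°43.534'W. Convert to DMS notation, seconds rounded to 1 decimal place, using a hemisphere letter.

4°16′8.3″ N, 82°43′32.0″ W

φ: 16.13800′ → 16′ and 0.13800 × 60 = 8.280″
λ: fractional minutes 0.53400 × 60 = 32.040″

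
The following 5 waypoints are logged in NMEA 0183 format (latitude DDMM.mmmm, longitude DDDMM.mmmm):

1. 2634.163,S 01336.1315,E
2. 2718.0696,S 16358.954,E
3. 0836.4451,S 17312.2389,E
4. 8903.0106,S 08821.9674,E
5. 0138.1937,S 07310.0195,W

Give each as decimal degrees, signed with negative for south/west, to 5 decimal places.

Point 1:
  φ: split at 2 digits → 26° and 34.163′; 26 + 34.163/60 = 26.569383
  hemisphere S, so the sign is −
  Lon: split at 3 digits → 013° and 36.1315′; 13 + 36.1315/60 = 13.602192
  E ⇒ keep positive
Point 2:
  Latitude: degrees = first 2 digits = 27, minutes = 18.0696; 27 + 18.0696/60 = 27.301160
  hemisphere S, so the sign is −
  Longitude: degrees = first 3 digits = 163, minutes = 58.954; 163 + 58.954/60 = 163.982567
  E ⇒ keep positive
Point 3:
  φ: split at 2 digits → 08° and 36.4451′; 8 + 36.4451/60 = 8.607418
  S → negative
  Longitude: degrees = first 3 digits = 173, minutes = 12.2389; 173 + 12.2389/60 = 173.203982
  E → positive
Point 4:
  Latitude: split at 2 digits → 89° and 3.0106′; 89 + 3.0106/60 = 89.050177
  hemisphere S, so the sign is −
  λ: degrees = first 3 digits = 88, minutes = 21.9674; 88 + 21.9674/60 = 88.366123
  E → positive
Point 5:
  φ: degrees = first 2 digits = 1, minutes = 38.1937; 1 + 38.1937/60 = 1.636562
  hemisphere S, so the sign is −
  λ: degrees = first 3 digits = 73, minutes = 10.0195; 73 + 10.0195/60 = 73.166992
  W → negative

1. -26.56938, 13.60219
2. -27.30116, 163.98257
3. -8.60742, 173.20398
4. -89.05018, 88.36612
5. -1.63656, -73.16699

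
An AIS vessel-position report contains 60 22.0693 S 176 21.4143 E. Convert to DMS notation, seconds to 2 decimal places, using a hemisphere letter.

60°22′4.16″ S, 176°21′24.86″ E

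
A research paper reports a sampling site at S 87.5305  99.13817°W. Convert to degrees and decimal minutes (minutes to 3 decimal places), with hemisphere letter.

87° 31.830′ S, 99° 8.290′ W

Lat: fractional part 0.530500 → 31.83000 minutes
Longitude: fractional part 0.138170 → 8.29020 minutes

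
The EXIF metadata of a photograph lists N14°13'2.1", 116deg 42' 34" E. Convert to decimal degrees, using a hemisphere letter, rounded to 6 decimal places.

14.217250° N, 116.709444° E

φ: 13′ + 2.1″ = 13.03500′; 14 + 13.03500/60 = 14.2172500
λ: 116 + 42/60 + 34/3600 = 116.7094444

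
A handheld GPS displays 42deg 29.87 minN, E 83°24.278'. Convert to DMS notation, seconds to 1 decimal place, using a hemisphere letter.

φ: fractional minutes 0.87000 × 60 = 52.200″
λ: 24.27800′ → 24′ and 0.27800 × 60 = 16.680″

42°29′52.2″ N, 83°24′16.7″ E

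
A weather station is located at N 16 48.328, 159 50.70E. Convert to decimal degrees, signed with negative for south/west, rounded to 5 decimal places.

16.80547, 159.84500

Lat: 16 + 48.328/60 = 16.805467
N ⇒ keep positive
λ: 159 + 50.7/60 = 159.845000
E → positive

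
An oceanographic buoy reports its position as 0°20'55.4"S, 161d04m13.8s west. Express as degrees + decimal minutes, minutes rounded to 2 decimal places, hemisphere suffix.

0° 20.92′ S, 161° 4.23′ W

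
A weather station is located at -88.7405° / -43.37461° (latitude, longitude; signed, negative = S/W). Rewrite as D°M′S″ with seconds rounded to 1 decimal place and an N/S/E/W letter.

88°44′25.8″ S, 43°22′28.6″ W

Latitude is negative → S; |value| = 88.740500
Latitude: 0.740500° → 44.43000′; 0.43000 × 60 = 25.800″
Longitude is negative → W; |value| = 43.374610
Lon: 0.374610° → 22.47660′; 0.47660 × 60 = 28.596″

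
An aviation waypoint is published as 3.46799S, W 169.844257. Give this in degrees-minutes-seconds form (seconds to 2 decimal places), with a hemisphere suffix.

3°28′4.76″ S, 169°50′39.33″ W

Lat: whole degrees 3; 28.07940′ → 28′ and 4.7640″
Lon: 0.844257° → 50.65542′; 0.65542 × 60 = 39.3252″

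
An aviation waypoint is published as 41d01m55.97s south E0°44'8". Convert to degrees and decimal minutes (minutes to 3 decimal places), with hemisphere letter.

41° 1.933′ S, 0° 44.133′ E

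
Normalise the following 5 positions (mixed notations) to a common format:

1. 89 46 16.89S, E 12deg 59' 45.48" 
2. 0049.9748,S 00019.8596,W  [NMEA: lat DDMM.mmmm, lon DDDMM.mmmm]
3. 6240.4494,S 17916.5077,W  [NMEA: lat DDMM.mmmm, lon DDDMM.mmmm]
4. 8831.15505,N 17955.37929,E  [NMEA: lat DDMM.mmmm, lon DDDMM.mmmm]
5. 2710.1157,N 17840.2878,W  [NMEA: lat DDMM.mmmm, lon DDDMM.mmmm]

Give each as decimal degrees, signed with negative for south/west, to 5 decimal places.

Point 1:
  Latitude: 46′ + 16.89″ = 46.28150′; 89 + 46.28150/60 = 89.771358
  S ⇒ negate
  Lon: 12 + 59/60 + 45.48/3600 = 12.995967
  E ⇒ keep positive
Point 2:
  Lat: split at 2 digits → 00° and 49.9748′; 0 + 49.9748/60 = 0.832913
  S ⇒ negate
  Lon: split at 3 digits → 000° and 19.8596′; 0 + 19.8596/60 = 0.330993
  W ⇒ negate
Point 3:
  Lat: split at 2 digits → 62° and 40.4494′; 62 + 40.4494/60 = 62.674157
  S → negative
  Lon: degrees = first 3 digits = 179, minutes = 16.5077; 179 + 16.5077/60 = 179.275128
  W ⇒ negate
Point 4:
  φ: degrees = first 2 digits = 88, minutes = 31.15505; 88 + 31.15505/60 = 88.519251
  N ⇒ keep positive
  Longitude: split at 3 digits → 179° and 55.37929′; 179 + 55.37929/60 = 179.922988
  E ⇒ keep positive
Point 5:
  φ: split at 2 digits → 27° and 10.1157′; 27 + 10.1157/60 = 27.168595
  N → positive
  Lon: degrees = first 3 digits = 178, minutes = 40.2878; 178 + 40.2878/60 = 178.671463
  W ⇒ negate

1. -89.77136, 12.99597
2. -0.83291, -0.33099
3. -62.67416, -179.27513
4. 88.51925, 179.92299
5. 27.16860, -178.67146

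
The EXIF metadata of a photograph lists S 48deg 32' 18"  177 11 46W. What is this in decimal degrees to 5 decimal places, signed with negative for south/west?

-48.53833, -177.19611

φ: 48 + 32/60 + 18/3600 = 48.538333
S → negative
λ: 177° + 11/60 + 46/3600 = 177 + 0.183333 + 0.012778 = 177.196111
W → negative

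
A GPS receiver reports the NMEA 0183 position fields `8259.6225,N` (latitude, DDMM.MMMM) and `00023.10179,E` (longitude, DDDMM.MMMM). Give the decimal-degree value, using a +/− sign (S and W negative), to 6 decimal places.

82.993708, 0.385030

Lat: split at 2 digits → 82° and 59.6225′; 82 + 59.6225/60 = 82.9937083
N ⇒ keep positive
Lon: degrees = first 3 digits = 0, minutes = 23.10179; 0 + 23.10179/60 = 0.3850298
E ⇒ keep positive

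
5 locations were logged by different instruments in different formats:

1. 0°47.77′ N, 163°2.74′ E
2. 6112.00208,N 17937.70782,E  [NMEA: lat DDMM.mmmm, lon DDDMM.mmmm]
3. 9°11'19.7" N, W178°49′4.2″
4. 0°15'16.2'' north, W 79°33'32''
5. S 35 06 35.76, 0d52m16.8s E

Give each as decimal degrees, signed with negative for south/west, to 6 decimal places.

1. 0.796167, 163.045667
2. 61.200035, 179.628464
3. 9.188806, -178.817833
4. 0.254500, -79.558889
5. -35.109933, 0.871333

Point 1:
  Lat: 0 + 47.77/60 = 0.7961667
  N ⇒ keep positive
  Longitude: 2.74′ = 0.045667°; total 163.0456667
  E → positive
Point 2:
  Latitude: split at 2 digits → 61° and 12.00208′; 61 + 12.00208/60 = 61.2000347
  N → positive
  λ: degrees = first 3 digits = 179, minutes = 37.70782; 179 + 37.70782/60 = 179.6284637
  E ⇒ keep positive
Point 3:
  Latitude: 9 + 11/60 + 19.7/3600 = 9.1888056
  N ⇒ keep positive
  λ: 178 + 49/60 + 4.2/3600 = 178.8178333
  W → negative
Point 4:
  Lat: 0 + 15/60 + 16.2/3600 = 0.2545000
  N → positive
  λ: 33′ + 32″ = 33.53333′; 79 + 33.53333/60 = 79.5588889
  W ⇒ negate
Point 5:
  φ: 35° + 6/60 + 35.76/3600 = 35 + 0.100000 + 0.009933 = 35.1099333
  S ⇒ negate
  λ: 52′ + 16.8″ = 52.28000′; 0 + 52.28000/60 = 0.8713333
  E ⇒ keep positive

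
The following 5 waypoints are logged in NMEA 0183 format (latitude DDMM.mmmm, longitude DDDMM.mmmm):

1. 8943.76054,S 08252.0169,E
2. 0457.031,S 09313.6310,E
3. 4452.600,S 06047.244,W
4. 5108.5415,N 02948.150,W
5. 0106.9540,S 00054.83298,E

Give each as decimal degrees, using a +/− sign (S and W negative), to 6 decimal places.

1. -89.729342, 82.866948
2. -4.950517, 93.227183
3. -44.876667, -60.787400
4. 51.142358, -29.802500
5. -1.115900, 0.913883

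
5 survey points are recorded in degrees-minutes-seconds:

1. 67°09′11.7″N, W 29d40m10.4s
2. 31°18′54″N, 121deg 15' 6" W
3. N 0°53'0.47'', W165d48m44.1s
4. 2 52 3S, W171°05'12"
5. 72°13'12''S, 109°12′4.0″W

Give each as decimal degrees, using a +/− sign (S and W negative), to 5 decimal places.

Point 1:
  φ: 9′ + 11.7″ = 9.19500′; 67 + 9.19500/60 = 67.153250
  N ⇒ keep positive
  λ: 40′ + 10.4″ = 40.17333′; 29 + 40.17333/60 = 29.669556
  W → negative
Point 2:
  φ: 18′ + 54″ = 18.90000′; 31 + 18.90000/60 = 31.315000
  N ⇒ keep positive
  λ: 15′ + 6″ = 15.10000′; 121 + 15.10000/60 = 121.251667
  W ⇒ negate
Point 3:
  Latitude: 53′ + 0.47″ = 53.00783′; 0 + 53.00783/60 = 0.883464
  N ⇒ keep positive
  Longitude: 165° + 48/60 + 44.1/3600 = 165 + 0.800000 + 0.012250 = 165.812250
  W → negative
Point 4:
  Latitude: 52′ + 3″ = 52.05000′; 2 + 52.05000/60 = 2.867500
  S → negative
  λ: 171° + 5/60 + 12/3600 = 171 + 0.083333 + 0.003333 = 171.086667
  W → negative
Point 5:
  Latitude: 13′ + 12″ = 13.20000′; 72 + 13.20000/60 = 72.220000
  S ⇒ negate
  λ: 12′ + 4″ = 12.06667′; 109 + 12.06667/60 = 109.201111
  W ⇒ negate

1. 67.15325, -29.66956
2. 31.31500, -121.25167
3. 0.88346, -165.81225
4. -2.86750, -171.08667
5. -72.22000, -109.20111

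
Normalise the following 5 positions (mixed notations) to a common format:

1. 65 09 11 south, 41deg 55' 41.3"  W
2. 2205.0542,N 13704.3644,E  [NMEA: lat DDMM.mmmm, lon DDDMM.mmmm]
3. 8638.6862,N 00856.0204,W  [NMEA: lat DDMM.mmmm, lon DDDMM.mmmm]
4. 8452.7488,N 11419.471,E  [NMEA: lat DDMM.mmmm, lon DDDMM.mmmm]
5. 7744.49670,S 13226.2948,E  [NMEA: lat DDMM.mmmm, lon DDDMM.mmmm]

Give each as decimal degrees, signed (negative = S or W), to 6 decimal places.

Point 1:
  Lat: 65° + 9/60 + 11/3600 = 65 + 0.150000 + 0.003056 = 65.1530556
  S → negative
  Lon: 41° + 55/60 + 41.3/3600 = 41 + 0.916667 + 0.011472 = 41.9281389
  W → negative
Point 2:
  φ: degrees = first 2 digits = 22, minutes = 5.0542; 22 + 5.0542/60 = 22.0842367
  N → positive
  Longitude: split at 3 digits → 137° and 4.3644′; 137 + 4.3644/60 = 137.0727400
  E ⇒ keep positive
Point 3:
  Latitude: split at 2 digits → 86° and 38.6862′; 86 + 38.6862/60 = 86.6447700
  N → positive
  λ: degrees = first 3 digits = 8, minutes = 56.0204; 8 + 56.0204/60 = 8.9336733
  W ⇒ negate
Point 4:
  φ: split at 2 digits → 84° and 52.7488′; 84 + 52.7488/60 = 84.8791467
  N ⇒ keep positive
  Lon: degrees = first 3 digits = 114, minutes = 19.471; 114 + 19.471/60 = 114.3245167
  E → positive
Point 5:
  Latitude: split at 2 digits → 77° and 44.4967′; 77 + 44.4967/60 = 77.7416117
  hemisphere S, so the sign is −
  Lon: degrees = first 3 digits = 132, minutes = 26.2948; 132 + 26.2948/60 = 132.4382467
  E ⇒ keep positive

1. -65.153056, -41.928139
2. 22.084237, 137.072740
3. 86.644770, -8.933673
4. 84.879147, 114.324517
5. -77.741612, 132.438247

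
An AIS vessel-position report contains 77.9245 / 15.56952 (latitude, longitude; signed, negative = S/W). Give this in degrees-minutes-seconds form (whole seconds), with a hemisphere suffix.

φ: 0.924500 × 60 = 55.47000′ → 55′, remainder × 60 = 28.20″
λ: 0.569520 × 60 = 34.17120′ → 34′, remainder × 60 = 10.27″

77°55′28″ N, 15°34′10″ E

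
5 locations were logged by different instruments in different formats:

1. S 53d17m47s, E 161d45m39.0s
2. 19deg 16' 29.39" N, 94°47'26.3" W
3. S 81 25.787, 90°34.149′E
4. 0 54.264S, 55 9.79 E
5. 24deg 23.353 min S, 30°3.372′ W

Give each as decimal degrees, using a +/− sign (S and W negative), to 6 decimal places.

1. -53.296389, 161.760833
2. 19.274831, -94.790639
3. -81.429783, 90.569150
4. -0.904400, 55.163167
5. -24.389217, -30.056200

Point 1:
  Lat: 17′ + 47″ = 17.78333′; 53 + 17.78333/60 = 53.2963889
  S → negative
  λ: 45′ + 39″ = 45.65000′; 161 + 45.65000/60 = 161.7608333
  E ⇒ keep positive
Point 2:
  Lat: 19° + 16/60 + 29.39/3600 = 19 + 0.266667 + 0.008164 = 19.2748306
  N → positive
  λ: 94° + 47/60 + 26.3/3600 = 94 + 0.783333 + 0.007306 = 94.7906389
  W ⇒ negate
Point 3:
  φ: 25.787′ = 0.429783°; total 81.4297833
  S → negative
  Lon: 90 + 34.149/60 = 90.5691500
  E ⇒ keep positive
Point 4:
  Latitude: 54.264′ = 0.904400°; total 0.9044000
  hemisphere S, so the sign is −
  λ: 55 + 9.79/60 = 55.1631667
  E → positive
Point 5:
  Latitude: 24 + 23.353/60 = 24.3892167
  S ⇒ negate
  λ: 3.372′ = 0.056200°; total 30.0562000
  hemisphere W, so the sign is −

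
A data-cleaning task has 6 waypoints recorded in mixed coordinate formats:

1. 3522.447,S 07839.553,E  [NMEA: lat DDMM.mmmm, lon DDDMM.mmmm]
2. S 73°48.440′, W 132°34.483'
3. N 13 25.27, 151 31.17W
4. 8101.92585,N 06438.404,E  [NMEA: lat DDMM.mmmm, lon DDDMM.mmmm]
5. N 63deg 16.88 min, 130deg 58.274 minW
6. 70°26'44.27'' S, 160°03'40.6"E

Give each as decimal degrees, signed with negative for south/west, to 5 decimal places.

1. -35.37412, 78.65922
2. -73.80733, -132.57472
3. 13.42117, -151.51950
4. 81.03210, 64.64007
5. 63.28133, -130.97123
6. -70.44563, 160.06128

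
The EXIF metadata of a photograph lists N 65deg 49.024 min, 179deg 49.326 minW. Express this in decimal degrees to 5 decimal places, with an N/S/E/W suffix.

65.81707° N, 179.82210° W

Latitude: 49.024′ = 0.817067°; total 65.817067
Longitude: 179 + 49.326/60 = 179.822100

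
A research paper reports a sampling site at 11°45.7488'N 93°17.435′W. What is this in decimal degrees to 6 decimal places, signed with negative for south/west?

φ: 45.7488′ = 0.762480°; total 11.7624800
N ⇒ keep positive
Lon: 93 + 17.435/60 = 93.2905833
W → negative

11.762480, -93.290583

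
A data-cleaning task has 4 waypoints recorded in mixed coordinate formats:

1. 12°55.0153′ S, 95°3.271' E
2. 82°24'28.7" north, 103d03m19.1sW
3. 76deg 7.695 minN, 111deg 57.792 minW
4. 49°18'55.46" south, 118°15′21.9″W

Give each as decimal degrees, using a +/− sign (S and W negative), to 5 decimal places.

Point 1:
  φ: 12 + 55.0153/60 = 12.916922
  S ⇒ negate
  Longitude: 3.271′ = 0.054517°; total 95.054517
  E ⇒ keep positive
Point 2:
  Latitude: 82° + 24/60 + 28.7/3600 = 82 + 0.400000 + 0.007972 = 82.407972
  N ⇒ keep positive
  Longitude: 3′ + 19.1″ = 3.31833′; 103 + 3.31833/60 = 103.055306
  W → negative
Point 3:
  φ: 7.695′ = 0.128250°; total 76.128250
  N ⇒ keep positive
  Longitude: 111 + 57.792/60 = 111.963200
  W ⇒ negate
Point 4:
  Lat: 18′ + 55.46″ = 18.92433′; 49 + 18.92433/60 = 49.315406
  hemisphere S, so the sign is −
  Longitude: 118 + 15/60 + 21.9/3600 = 118.256083
  hemisphere W, so the sign is −

1. -12.91692, 95.05452
2. 82.40797, -103.05531
3. 76.12825, -111.96320
4. -49.31541, -118.25608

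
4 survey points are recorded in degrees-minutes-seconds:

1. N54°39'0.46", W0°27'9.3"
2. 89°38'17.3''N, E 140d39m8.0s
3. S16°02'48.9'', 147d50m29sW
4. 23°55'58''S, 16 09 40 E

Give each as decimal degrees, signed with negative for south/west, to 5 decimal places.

Point 1:
  Lat: 54 + 39/60 + 0.46/3600 = 54.650128
  N → positive
  λ: 0° + 27/60 + 9.3/3600 = 0 + 0.450000 + 0.002583 = 0.452583
  W → negative
Point 2:
  φ: 38′ + 17.3″ = 38.28833′; 89 + 38.28833/60 = 89.638139
  N ⇒ keep positive
  Longitude: 140 + 39/60 + 8/3600 = 140.652222
  E → positive
Point 3:
  Latitude: 16° + 2/60 + 48.9/3600 = 16 + 0.033333 + 0.013583 = 16.046917
  S → negative
  λ: 147° + 50/60 + 29/3600 = 147 + 0.833333 + 0.008056 = 147.841389
  W → negative
Point 4:
  Latitude: 55′ + 58″ = 55.96667′; 23 + 55.96667/60 = 23.932778
  hemisphere S, so the sign is −
  Longitude: 16° + 9/60 + 40/3600 = 16 + 0.150000 + 0.011111 = 16.161111
  E ⇒ keep positive

1. 54.65013, -0.45258
2. 89.63814, 140.65222
3. -16.04692, -147.84139
4. -23.93278, 16.16111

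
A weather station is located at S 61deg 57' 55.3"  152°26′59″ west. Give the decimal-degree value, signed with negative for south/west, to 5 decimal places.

-61.96536, -152.44972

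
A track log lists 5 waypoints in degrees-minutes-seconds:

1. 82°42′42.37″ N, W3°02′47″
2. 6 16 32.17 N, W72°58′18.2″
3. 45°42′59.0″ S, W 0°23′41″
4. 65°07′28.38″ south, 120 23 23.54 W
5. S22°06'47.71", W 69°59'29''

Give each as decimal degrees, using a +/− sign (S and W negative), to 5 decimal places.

1. 82.71177, -3.04639
2. 6.27560, -72.97172
3. -45.71639, -0.39472
4. -65.12455, -120.38987
5. -22.11325, -69.99139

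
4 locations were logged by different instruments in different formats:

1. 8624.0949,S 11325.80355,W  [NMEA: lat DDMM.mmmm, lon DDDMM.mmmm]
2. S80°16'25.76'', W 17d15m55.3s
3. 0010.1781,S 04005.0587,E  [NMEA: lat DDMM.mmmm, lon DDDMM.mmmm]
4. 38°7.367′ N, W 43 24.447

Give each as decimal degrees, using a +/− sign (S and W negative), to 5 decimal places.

1. -86.40158, -113.43006
2. -80.27382, -17.26536
3. -0.16964, 40.08431
4. 38.12278, -43.40745

Point 1:
  Lat: degrees = first 2 digits = 86, minutes = 24.0949; 86 + 24.0949/60 = 86.401582
  S ⇒ negate
  λ: split at 3 digits → 113° and 25.80355′; 113 + 25.80355/60 = 113.430059
  W → negative
Point 2:
  φ: 16′ + 25.76″ = 16.42933′; 80 + 16.42933/60 = 80.273822
  hemisphere S, so the sign is −
  λ: 15′ + 55.3″ = 15.92167′; 17 + 15.92167/60 = 17.265361
  hemisphere W, so the sign is −
Point 3:
  Latitude: degrees = first 2 digits = 0, minutes = 10.1781; 0 + 10.1781/60 = 0.169635
  hemisphere S, so the sign is −
  λ: split at 3 digits → 040° and 5.0587′; 40 + 5.0587/60 = 40.084312
  E ⇒ keep positive
Point 4:
  Latitude: 38 + 7.367/60 = 38.122783
  N → positive
  λ: 43 + 24.447/60 = 43.407450
  hemisphere W, so the sign is −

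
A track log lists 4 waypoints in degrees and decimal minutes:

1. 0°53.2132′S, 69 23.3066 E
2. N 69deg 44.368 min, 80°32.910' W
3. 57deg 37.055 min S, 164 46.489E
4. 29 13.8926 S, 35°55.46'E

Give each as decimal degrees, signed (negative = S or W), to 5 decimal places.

1. -0.88689, 69.38844
2. 69.73947, -80.54850
3. -57.61758, 164.77482
4. -29.23154, 35.92433

Point 1:
  Lat: 0 + 53.2132/60 = 0.886887
  S → negative
  Longitude: 23.3066′ = 0.388443°; total 69.388443
  E → positive
Point 2:
  Latitude: 69 + 44.368/60 = 69.739467
  N ⇒ keep positive
  Lon: 32.91′ = 0.548500°; total 80.548500
  W ⇒ negate
Point 3:
  Lat: 37.055′ = 0.617583°; total 57.617583
  hemisphere S, so the sign is −
  λ: 46.489′ = 0.774817°; total 164.774817
  E → positive
Point 4:
  Lat: 29 + 13.8926/60 = 29.231543
  S → negative
  λ: 55.46′ = 0.924333°; total 35.924333
  E → positive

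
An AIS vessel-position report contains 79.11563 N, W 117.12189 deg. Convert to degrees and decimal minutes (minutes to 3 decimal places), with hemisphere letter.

φ: 79° + 0.115630 × 60 = 79° 6.93780′
Lon: 117° + 0.121890 × 60 = 117° 7.31340′

79° 6.938′ N, 117° 7.313′ W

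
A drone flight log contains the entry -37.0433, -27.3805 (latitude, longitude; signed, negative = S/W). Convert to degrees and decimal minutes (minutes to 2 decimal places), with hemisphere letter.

37° 2.60′ S, 27° 22.83′ W

Latitude is negative → S; |value| = 37.043300
φ: 37° + 0.043300 × 60 = 37° 2.5980′
Longitude is negative → W; |value| = 27.380500
Longitude: 27° + 0.380500 × 60 = 27° 22.8300′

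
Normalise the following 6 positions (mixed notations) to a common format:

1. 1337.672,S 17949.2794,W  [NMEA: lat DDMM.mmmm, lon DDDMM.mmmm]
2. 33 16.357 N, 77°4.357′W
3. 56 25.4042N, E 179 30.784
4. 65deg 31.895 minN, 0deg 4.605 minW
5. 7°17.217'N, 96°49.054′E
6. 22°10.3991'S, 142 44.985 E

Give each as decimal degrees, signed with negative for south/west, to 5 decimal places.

1. -13.62787, -179.82132
2. 33.27262, -77.07262
3. 56.42340, 179.51307
4. 65.53158, -0.07675
5. 7.28695, 96.81757
6. -22.17332, 142.74975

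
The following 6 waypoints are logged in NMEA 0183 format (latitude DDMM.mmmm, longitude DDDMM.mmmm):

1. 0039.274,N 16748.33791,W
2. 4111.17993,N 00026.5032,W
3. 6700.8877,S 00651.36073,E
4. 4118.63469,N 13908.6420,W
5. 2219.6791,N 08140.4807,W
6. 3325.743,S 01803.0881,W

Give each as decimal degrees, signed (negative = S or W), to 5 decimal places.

1. 0.65457, -167.80563
2. 41.18633, -0.44172
3. -67.01480, 6.85601
4. 41.31058, -139.14403
5. 22.32799, -81.67468
6. -33.42905, -18.05147

Point 1:
  φ: degrees = first 2 digits = 0, minutes = 39.274; 0 + 39.274/60 = 0.654567
  N ⇒ keep positive
  λ: split at 3 digits → 167° and 48.33791′; 167 + 48.33791/60 = 167.805632
  W ⇒ negate
Point 2:
  Lat: degrees = first 2 digits = 41, minutes = 11.17993; 41 + 11.17993/60 = 41.186332
  N ⇒ keep positive
  Longitude: degrees = first 3 digits = 0, minutes = 26.5032; 0 + 26.5032/60 = 0.441720
  W ⇒ negate
Point 3:
  φ: split at 2 digits → 67° and 0.8877′; 67 + 0.8877/60 = 67.014795
  hemisphere S, so the sign is −
  λ: split at 3 digits → 006° and 51.36073′; 6 + 51.36073/60 = 6.856012
  E ⇒ keep positive
Point 4:
  Lat: degrees = first 2 digits = 41, minutes = 18.63469; 41 + 18.63469/60 = 41.310578
  N → positive
  Lon: degrees = first 3 digits = 139, minutes = 8.642; 139 + 8.642/60 = 139.144033
  hemisphere W, so the sign is −
Point 5:
  Latitude: degrees = first 2 digits = 22, minutes = 19.6791; 22 + 19.6791/60 = 22.327985
  N → positive
  Lon: degrees = first 3 digits = 81, minutes = 40.4807; 81 + 40.4807/60 = 81.674678
  W → negative
Point 6:
  φ: split at 2 digits → 33° and 25.743′; 33 + 25.743/60 = 33.429050
  hemisphere S, so the sign is −
  Longitude: split at 3 digits → 018° and 3.0881′; 18 + 3.0881/60 = 18.051468
  hemisphere W, so the sign is −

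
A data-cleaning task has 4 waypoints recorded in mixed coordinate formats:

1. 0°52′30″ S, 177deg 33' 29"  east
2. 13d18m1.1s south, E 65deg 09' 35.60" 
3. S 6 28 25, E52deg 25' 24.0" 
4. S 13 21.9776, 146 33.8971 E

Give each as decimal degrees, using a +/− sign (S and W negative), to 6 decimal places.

Point 1:
  φ: 0° + 52/60 + 30/3600 = 0 + 0.866667 + 0.008333 = 0.8750000
  hemisphere S, so the sign is −
  Lon: 177° + 33/60 + 29/3600 = 177 + 0.550000 + 0.008056 = 177.5580556
  E → positive
Point 2:
  φ: 18′ + 1.1″ = 18.01833′; 13 + 18.01833/60 = 13.3003056
  S ⇒ negate
  Longitude: 65 + 9/60 + 35.6/3600 = 65.1598889
  E ⇒ keep positive
Point 3:
  φ: 28′ + 25″ = 28.41667′; 6 + 28.41667/60 = 6.4736111
  S ⇒ negate
  Lon: 52 + 25/60 + 24/3600 = 52.4233333
  E → positive
Point 4:
  Lat: 13 + 21.9776/60 = 13.3662933
  S ⇒ negate
  λ: 146 + 33.8971/60 = 146.5649517
  E → positive

1. -0.875000, 177.558056
2. -13.300306, 65.159889
3. -6.473611, 52.423333
4. -13.366293, 146.564952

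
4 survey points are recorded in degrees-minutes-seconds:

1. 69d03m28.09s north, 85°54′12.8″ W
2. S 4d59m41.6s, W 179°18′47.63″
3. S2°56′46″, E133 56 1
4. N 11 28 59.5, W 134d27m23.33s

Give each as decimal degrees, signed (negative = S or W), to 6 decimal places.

Point 1:
  Latitude: 3′ + 28.09″ = 3.46817′; 69 + 3.46817/60 = 69.0578028
  N ⇒ keep positive
  λ: 85 + 54/60 + 12.8/3600 = 85.9035556
  W → negative
Point 2:
  φ: 4 + 59/60 + 41.6/3600 = 4.9948889
  hemisphere S, so the sign is −
  Lon: 179 + 18/60 + 47.63/3600 = 179.3132306
  W ⇒ negate
Point 3:
  Latitude: 2 + 56/60 + 46/3600 = 2.9461111
  hemisphere S, so the sign is −
  Lon: 133 + 56/60 + 1/3600 = 133.9336111
  E ⇒ keep positive
Point 4:
  Lat: 28′ + 59.5″ = 28.99167′; 11 + 28.99167/60 = 11.4831944
  N ⇒ keep positive
  Longitude: 27′ + 23.33″ = 27.38883′; 134 + 27.38883/60 = 134.4564806
  W → negative

1. 69.057803, -85.903556
2. -4.994889, -179.313231
3. -2.946111, 133.933611
4. 11.483194, -134.456481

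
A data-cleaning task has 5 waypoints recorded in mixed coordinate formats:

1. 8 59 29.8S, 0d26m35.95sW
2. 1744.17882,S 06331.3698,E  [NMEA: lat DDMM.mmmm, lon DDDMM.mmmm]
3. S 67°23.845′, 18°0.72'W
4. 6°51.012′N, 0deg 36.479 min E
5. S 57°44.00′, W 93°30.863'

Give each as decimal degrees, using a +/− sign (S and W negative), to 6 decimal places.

1. -8.991611, -0.443319
2. -17.736314, 63.522830
3. -67.397417, -18.012000
4. 6.850200, 0.607983
5. -57.733333, -93.514383

Point 1:
  Latitude: 59′ + 29.8″ = 59.49667′; 8 + 59.49667/60 = 8.9916111
  hemisphere S, so the sign is −
  Lon: 0° + 26/60 + 35.95/3600 = 0 + 0.433333 + 0.009986 = 0.4433194
  W → negative
Point 2:
  Latitude: degrees = first 2 digits = 17, minutes = 44.17882; 17 + 44.17882/60 = 17.7363137
  hemisphere S, so the sign is −
  Longitude: degrees = first 3 digits = 63, minutes = 31.3698; 63 + 31.3698/60 = 63.5228300
  E → positive
Point 3:
  Latitude: 23.845′ = 0.397417°; total 67.3974167
  S → negative
  Longitude: 0.72′ = 0.012000°; total 18.0120000
  W ⇒ negate
Point 4:
  φ: 6 + 51.012/60 = 6.8502000
  N → positive
  Longitude: 0 + 36.479/60 = 0.6079833
  E ⇒ keep positive
Point 5:
  φ: 57 + 44/60 = 57.7333333
  hemisphere S, so the sign is −
  Lon: 30.863′ = 0.514383°; total 93.5143833
  W → negative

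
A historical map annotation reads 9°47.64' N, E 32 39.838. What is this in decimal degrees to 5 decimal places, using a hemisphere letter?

9.79400° N, 32.66397° E

Latitude: 9 + 47.64/60 = 9.794000
Lon: 32 + 39.838/60 = 32.663967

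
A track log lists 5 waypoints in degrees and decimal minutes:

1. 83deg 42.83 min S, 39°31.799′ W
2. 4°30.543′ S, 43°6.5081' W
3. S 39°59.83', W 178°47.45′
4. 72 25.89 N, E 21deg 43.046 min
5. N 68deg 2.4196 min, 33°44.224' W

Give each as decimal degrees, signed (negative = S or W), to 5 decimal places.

Point 1:
  Latitude: 42.83′ = 0.713833°; total 83.713833
  S → negative
  Longitude: 31.799′ = 0.529983°; total 39.529983
  W → negative
Point 2:
  φ: 30.543′ = 0.509050°; total 4.509050
  hemisphere S, so the sign is −
  Lon: 43 + 6.5081/60 = 43.108468
  W ⇒ negate
Point 3:
  Latitude: 59.83′ = 0.997167°; total 39.997167
  S ⇒ negate
  Lon: 47.45′ = 0.790833°; total 178.790833
  hemisphere W, so the sign is −
Point 4:
  Latitude: 72 + 25.89/60 = 72.431500
  N → positive
  λ: 43.046′ = 0.717433°; total 21.717433
  E ⇒ keep positive
Point 5:
  Latitude: 2.4196′ = 0.040327°; total 68.040327
  N → positive
  Longitude: 44.224′ = 0.737067°; total 33.737067
  W → negative

1. -83.71383, -39.52998
2. -4.50905, -43.10847
3. -39.99717, -178.79083
4. 72.43150, 21.71743
5. 68.04033, -33.73707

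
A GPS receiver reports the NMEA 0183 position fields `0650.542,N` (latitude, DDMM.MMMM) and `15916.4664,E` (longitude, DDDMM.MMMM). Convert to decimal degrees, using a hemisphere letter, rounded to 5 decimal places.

Lat: degrees = first 2 digits = 6, minutes = 50.542; 6 + 50.542/60 = 6.842367
λ: split at 3 digits → 159° and 16.4664′; 159 + 16.4664/60 = 159.274440

6.84237° N, 159.27444° E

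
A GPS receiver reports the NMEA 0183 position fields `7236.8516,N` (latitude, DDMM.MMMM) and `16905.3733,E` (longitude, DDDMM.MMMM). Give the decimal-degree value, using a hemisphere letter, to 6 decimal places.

φ: degrees = first 2 digits = 72, minutes = 36.8516; 72 + 36.8516/60 = 72.6141933
Longitude: degrees = first 3 digits = 169, minutes = 5.3733; 169 + 5.3733/60 = 169.0895550

72.614193° N, 169.089555° E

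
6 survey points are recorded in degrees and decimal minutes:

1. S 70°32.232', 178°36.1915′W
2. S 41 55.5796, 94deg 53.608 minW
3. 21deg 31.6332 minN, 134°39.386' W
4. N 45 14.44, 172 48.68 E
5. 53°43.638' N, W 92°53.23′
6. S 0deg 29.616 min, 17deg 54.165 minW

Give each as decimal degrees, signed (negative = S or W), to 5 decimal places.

Point 1:
  φ: 32.232′ = 0.537200°; total 70.537200
  hemisphere S, so the sign is −
  Lon: 36.1915′ = 0.603192°; total 178.603192
  W ⇒ negate
Point 2:
  Lat: 55.5796′ = 0.926327°; total 41.926327
  S ⇒ negate
  Longitude: 94 + 53.608/60 = 94.893467
  hemisphere W, so the sign is −
Point 3:
  Latitude: 21 + 31.6332/60 = 21.527220
  N → positive
  Lon: 39.386′ = 0.656433°; total 134.656433
  hemisphere W, so the sign is −
Point 4:
  Lat: 14.44′ = 0.240667°; total 45.240667
  N → positive
  Lon: 172 + 48.68/60 = 172.811333
  E ⇒ keep positive
Point 5:
  φ: 53 + 43.638/60 = 53.727300
  N ⇒ keep positive
  Lon: 92 + 53.23/60 = 92.887167
  W ⇒ negate
Point 6:
  φ: 0 + 29.616/60 = 0.493600
  S ⇒ negate
  λ: 54.165′ = 0.902750°; total 17.902750
  W → negative

1. -70.53720, -178.60319
2. -41.92633, -94.89347
3. 21.52722, -134.65643
4. 45.24067, 172.81133
5. 53.72730, -92.88717
6. -0.49360, -17.90275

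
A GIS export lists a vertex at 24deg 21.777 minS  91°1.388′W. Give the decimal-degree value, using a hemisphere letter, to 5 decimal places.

Latitude: 21.777′ = 0.362950°; total 24.362950
λ: 91 + 1.388/60 = 91.023133

24.36295° S, 91.02313° W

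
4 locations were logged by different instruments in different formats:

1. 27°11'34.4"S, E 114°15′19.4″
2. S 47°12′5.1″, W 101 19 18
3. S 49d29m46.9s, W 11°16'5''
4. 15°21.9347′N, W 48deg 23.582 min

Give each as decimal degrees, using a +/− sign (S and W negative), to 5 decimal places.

Point 1:
  Lat: 27 + 11/60 + 34.4/3600 = 27.192889
  S → negative
  Longitude: 114° + 15/60 + 19.4/3600 = 114 + 0.250000 + 0.005389 = 114.255389
  E → positive
Point 2:
  Lat: 47 + 12/60 + 5.1/3600 = 47.201417
  S → negative
  Lon: 101 + 19/60 + 18/3600 = 101.321667
  W → negative
Point 3:
  Latitude: 49° + 29/60 + 46.9/3600 = 49 + 0.483333 + 0.013028 = 49.496361
  S ⇒ negate
  λ: 11° + 16/60 + 5/3600 = 11 + 0.266667 + 0.001389 = 11.268056
  W → negative
Point 4:
  Lat: 21.9347′ = 0.365578°; total 15.365578
  N ⇒ keep positive
  Longitude: 48 + 23.582/60 = 48.393033
  W ⇒ negate

1. -27.19289, 114.25539
2. -47.20142, -101.32167
3. -49.49636, -11.26806
4. 15.36558, -48.39303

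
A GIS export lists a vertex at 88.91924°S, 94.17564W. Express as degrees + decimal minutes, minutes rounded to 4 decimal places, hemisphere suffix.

88° 55.1544′ S, 94° 10.5384′ W

φ: minutes = (88.919240 − 88) × 60 = 55.154400
Longitude: fractional part 0.175640 → 10.538400 minutes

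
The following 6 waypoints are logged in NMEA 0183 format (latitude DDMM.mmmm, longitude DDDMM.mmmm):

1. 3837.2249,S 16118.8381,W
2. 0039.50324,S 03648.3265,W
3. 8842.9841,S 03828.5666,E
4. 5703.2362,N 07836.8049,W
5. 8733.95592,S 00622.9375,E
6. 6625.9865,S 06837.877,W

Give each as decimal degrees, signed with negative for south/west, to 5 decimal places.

Point 1:
  Latitude: split at 2 digits → 38° and 37.2249′; 38 + 37.2249/60 = 38.620415
  S ⇒ negate
  Lon: split at 3 digits → 161° and 18.8381′; 161 + 18.8381/60 = 161.313968
  W → negative
Point 2:
  Latitude: degrees = first 2 digits = 0, minutes = 39.50324; 0 + 39.50324/60 = 0.658387
  S → negative
  λ: split at 3 digits → 036° and 48.3265′; 36 + 48.3265/60 = 36.805442
  hemisphere W, so the sign is −
Point 3:
  Lat: split at 2 digits → 88° and 42.9841′; 88 + 42.9841/60 = 88.716402
  hemisphere S, so the sign is −
  λ: split at 3 digits → 038° and 28.5666′; 38 + 28.5666/60 = 38.476110
  E → positive
Point 4:
  Latitude: split at 2 digits → 57° and 3.2362′; 57 + 3.2362/60 = 57.053937
  N → positive
  Lon: degrees = first 3 digits = 78, minutes = 36.8049; 78 + 36.8049/60 = 78.613415
  W → negative
Point 5:
  Latitude: split at 2 digits → 87° and 33.95592′; 87 + 33.95592/60 = 87.565932
  S → negative
  Longitude: split at 3 digits → 006° and 22.9375′; 6 + 22.9375/60 = 6.382292
  E → positive
Point 6:
  Lat: split at 2 digits → 66° and 25.9865′; 66 + 25.9865/60 = 66.433108
  hemisphere S, so the sign is −
  λ: degrees = first 3 digits = 68, minutes = 37.877; 68 + 37.877/60 = 68.631283
  hemisphere W, so the sign is −

1. -38.62042, -161.31397
2. -0.65839, -36.80544
3. -88.71640, 38.47611
4. 57.05394, -78.61342
5. -87.56593, 6.38229
6. -66.43311, -68.63128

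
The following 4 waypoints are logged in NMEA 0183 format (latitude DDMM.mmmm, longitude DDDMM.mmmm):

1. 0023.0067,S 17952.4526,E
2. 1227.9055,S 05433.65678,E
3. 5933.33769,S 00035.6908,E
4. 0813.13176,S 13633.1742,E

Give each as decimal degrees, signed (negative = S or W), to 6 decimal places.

Point 1:
  Lat: degrees = first 2 digits = 0, minutes = 23.0067; 0 + 23.0067/60 = 0.3834450
  hemisphere S, so the sign is −
  Longitude: split at 3 digits → 179° and 52.4526′; 179 + 52.4526/60 = 179.8742100
  E → positive
Point 2:
  Lat: split at 2 digits → 12° and 27.9055′; 12 + 27.9055/60 = 12.4650917
  hemisphere S, so the sign is −
  Lon: degrees = first 3 digits = 54, minutes = 33.65678; 54 + 33.65678/60 = 54.5609463
  E ⇒ keep positive
Point 3:
  φ: degrees = first 2 digits = 59, minutes = 33.33769; 59 + 33.33769/60 = 59.5556282
  S → negative
  Longitude: split at 3 digits → 000° and 35.6908′; 0 + 35.6908/60 = 0.5948467
  E ⇒ keep positive
Point 4:
  φ: degrees = first 2 digits = 8, minutes = 13.13176; 8 + 13.13176/60 = 8.2188627
  S ⇒ negate
  Lon: split at 3 digits → 136° and 33.1742′; 136 + 33.1742/60 = 136.5529033
  E ⇒ keep positive

1. -0.383445, 179.874210
2. -12.465092, 54.560946
3. -59.555628, 0.594847
4. -8.218863, 136.552903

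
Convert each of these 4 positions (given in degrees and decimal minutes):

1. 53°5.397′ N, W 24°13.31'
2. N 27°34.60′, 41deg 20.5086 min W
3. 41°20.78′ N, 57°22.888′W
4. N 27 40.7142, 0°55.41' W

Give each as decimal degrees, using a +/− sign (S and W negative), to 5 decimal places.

1. 53.08995, -24.22183
2. 27.57667, -41.34181
3. 41.34633, -57.38147
4. 27.67857, -0.92350

Point 1:
  Lat: 53 + 5.397/60 = 53.089950
  N → positive
  Lon: 24 + 13.31/60 = 24.221833
  hemisphere W, so the sign is −
Point 2:
  Lat: 27 + 34.6/60 = 27.576667
  N ⇒ keep positive
  Longitude: 41 + 20.5086/60 = 41.341810
  hemisphere W, so the sign is −
Point 3:
  φ: 20.78′ = 0.346333°; total 41.346333
  N ⇒ keep positive
  Lon: 22.888′ = 0.381467°; total 57.381467
  W → negative
Point 4:
  Latitude: 40.7142′ = 0.678570°; total 27.678570
  N → positive
  Lon: 55.41′ = 0.923500°; total 0.923500
  W → negative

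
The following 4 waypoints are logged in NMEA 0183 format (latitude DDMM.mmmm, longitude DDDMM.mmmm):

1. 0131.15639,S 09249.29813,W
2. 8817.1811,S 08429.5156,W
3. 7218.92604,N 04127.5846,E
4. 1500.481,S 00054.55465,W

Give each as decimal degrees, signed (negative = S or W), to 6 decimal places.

Point 1:
  φ: split at 2 digits → 01° and 31.15639′; 1 + 31.15639/60 = 1.5192732
  hemisphere S, so the sign is −
  Longitude: split at 3 digits → 092° and 49.29813′; 92 + 49.29813/60 = 92.8216355
  hemisphere W, so the sign is −
Point 2:
  Latitude: split at 2 digits → 88° and 17.1811′; 88 + 17.1811/60 = 88.2863517
  S ⇒ negate
  Lon: degrees = first 3 digits = 84, minutes = 29.5156; 84 + 29.5156/60 = 84.4919267
  hemisphere W, so the sign is −
Point 3:
  φ: degrees = first 2 digits = 72, minutes = 18.92604; 72 + 18.92604/60 = 72.3154340
  N ⇒ keep positive
  λ: degrees = first 3 digits = 41, minutes = 27.5846; 41 + 27.5846/60 = 41.4597433
  E → positive
Point 4:
  φ: degrees = first 2 digits = 15, minutes = 0.481; 15 + 0.481/60 = 15.0080167
  hemisphere S, so the sign is −
  Longitude: split at 3 digits → 000° and 54.55465′; 0 + 54.55465/60 = 0.9092442
  hemisphere W, so the sign is −

1. -1.519273, -92.821636
2. -88.286352, -84.491927
3. 72.315434, 41.459743
4. -15.008017, -0.909244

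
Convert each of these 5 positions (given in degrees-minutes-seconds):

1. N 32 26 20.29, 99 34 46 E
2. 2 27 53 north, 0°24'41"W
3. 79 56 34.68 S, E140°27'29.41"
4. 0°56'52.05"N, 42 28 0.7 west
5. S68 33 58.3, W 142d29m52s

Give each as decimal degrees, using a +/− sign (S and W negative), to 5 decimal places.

Point 1:
  Latitude: 26′ + 20.29″ = 26.33817′; 32 + 26.33817/60 = 32.438969
  N ⇒ keep positive
  Lon: 34′ + 46″ = 34.76667′; 99 + 34.76667/60 = 99.579444
  E → positive
Point 2:
  φ: 27′ + 53″ = 27.88333′; 2 + 27.88333/60 = 2.464722
  N → positive
  λ: 0 + 24/60 + 41/3600 = 0.411389
  W ⇒ negate
Point 3:
  Latitude: 79° + 56/60 + 34.68/3600 = 79 + 0.933333 + 0.009633 = 79.942967
  S ⇒ negate
  Longitude: 27′ + 29.41″ = 27.49017′; 140 + 27.49017/60 = 140.458169
  E → positive
Point 4:
  Latitude: 0° + 56/60 + 52.05/3600 = 0 + 0.933333 + 0.014458 = 0.947792
  N → positive
  Lon: 28′ + 0.7″ = 28.01167′; 42 + 28.01167/60 = 42.466861
  hemisphere W, so the sign is −
Point 5:
  Latitude: 68° + 33/60 + 58.3/3600 = 68 + 0.550000 + 0.016194 = 68.566194
  hemisphere S, so the sign is −
  λ: 142° + 29/60 + 52/3600 = 142 + 0.483333 + 0.014444 = 142.497778
  W ⇒ negate

1. 32.43897, 99.57944
2. 2.46472, -0.41139
3. -79.94297, 140.45817
4. 0.94779, -42.46686
5. -68.56619, -142.49778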